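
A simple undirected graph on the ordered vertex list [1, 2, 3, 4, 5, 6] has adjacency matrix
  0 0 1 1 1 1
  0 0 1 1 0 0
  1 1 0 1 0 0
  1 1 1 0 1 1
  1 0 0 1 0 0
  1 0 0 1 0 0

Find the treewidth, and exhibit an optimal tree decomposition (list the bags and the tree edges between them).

The largest bag has 3 vertices, giving width 2; this decomposition certifies tw(G) ≤ 2. For the lower bound, the 3 vertices {1, 3, 4} are pairwise adjacent, and any tree decomposition puts a clique entirely inside one bag — forcing width ≥ 2. The upper and lower bounds meet at 2, so that is the treewidth.

Treewidth 2.
Bags: B1 = {1, 4, 6}  B2 = {1, 4, 5}  B3 = {1, 3, 4}  B4 = {2, 3, 4}
Tree: B1–B2, B1–B3, B3–B4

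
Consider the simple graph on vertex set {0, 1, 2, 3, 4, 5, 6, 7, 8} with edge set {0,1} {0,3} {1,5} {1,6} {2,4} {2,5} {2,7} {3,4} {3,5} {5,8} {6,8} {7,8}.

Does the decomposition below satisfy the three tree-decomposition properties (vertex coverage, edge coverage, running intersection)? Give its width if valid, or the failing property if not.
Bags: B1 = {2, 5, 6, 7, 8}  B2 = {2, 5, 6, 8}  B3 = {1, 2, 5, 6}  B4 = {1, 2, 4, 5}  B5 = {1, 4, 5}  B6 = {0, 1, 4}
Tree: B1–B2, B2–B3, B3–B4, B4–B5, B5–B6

A tree decomposition must satisfy three properties: every vertex lies in some bag; for every edge, both endpoints lie together in some bag; and for every vertex, the bags containing it form a connected subtree. Here vertex 3 appears in no bag, so the decomposition is invalid.

No — vertex 3 appears in no bag.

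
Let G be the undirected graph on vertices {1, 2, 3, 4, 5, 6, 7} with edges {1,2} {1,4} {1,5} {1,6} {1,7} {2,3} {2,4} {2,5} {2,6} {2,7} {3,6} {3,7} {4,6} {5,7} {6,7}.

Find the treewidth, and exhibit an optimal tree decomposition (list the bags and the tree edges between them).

Treewidth 3.
One such decomposition:
Bags: B1 = {1, 2, 6, 7}  B2 = {1, 2, 4, 6}  B3 = {1, 2, 5, 7}  B4 = {2, 3, 6, 7}
Tree: B1–B2, B1–B3, B1–B4

Each bag holds 4 vertices, so the decomposition has width 3, which upper-bounds the treewidth. Conversely, {1, 2, 5, 7} is a clique of size 4, and the vertices of any clique must share a bag in every tree decomposition; so some bag has ≥ 4 vertices and tw(G) ≥ 3. Therefore the treewidth is 3.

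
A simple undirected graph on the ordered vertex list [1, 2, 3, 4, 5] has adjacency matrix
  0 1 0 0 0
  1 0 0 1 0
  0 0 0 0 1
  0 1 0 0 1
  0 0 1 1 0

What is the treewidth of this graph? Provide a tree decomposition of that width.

Treewidth 1.
Bags: B1 = {3, 5}  B2 = {4, 5}  B3 = {2, 4}  B4 = {1, 2}
Tree: B1–B2, B2–B3, B3–B4

Each bag holds 2 vertices, so the decomposition has width 1, which upper-bounds the treewidth. G has an edge, so its treewidth is at least 1. The upper and lower bounds meet at 1, so that is the treewidth.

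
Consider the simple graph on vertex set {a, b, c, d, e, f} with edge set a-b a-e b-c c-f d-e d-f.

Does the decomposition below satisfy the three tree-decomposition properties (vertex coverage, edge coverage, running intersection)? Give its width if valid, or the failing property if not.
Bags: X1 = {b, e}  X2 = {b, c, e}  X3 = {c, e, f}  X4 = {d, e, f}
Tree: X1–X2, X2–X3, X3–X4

A tree decomposition must satisfy three properties: every vertex lies in some bag; for every edge, both endpoints lie together in some bag; and for every vertex, the bags containing it form a connected subtree. Here vertex a appears in no bag, so the decomposition is invalid.

No — vertex a appears in no bag.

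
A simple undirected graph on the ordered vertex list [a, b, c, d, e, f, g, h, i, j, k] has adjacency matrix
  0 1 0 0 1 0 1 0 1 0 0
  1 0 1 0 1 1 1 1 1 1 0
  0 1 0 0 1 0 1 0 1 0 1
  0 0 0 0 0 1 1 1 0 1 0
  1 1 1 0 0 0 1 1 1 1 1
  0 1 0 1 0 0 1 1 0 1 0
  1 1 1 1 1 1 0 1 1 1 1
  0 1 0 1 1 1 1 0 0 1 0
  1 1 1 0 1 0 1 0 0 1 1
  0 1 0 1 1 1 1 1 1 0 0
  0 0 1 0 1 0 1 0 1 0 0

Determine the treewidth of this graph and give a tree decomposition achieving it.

Each bag holds 5 vertices, so the decomposition has width 4, which upper-bounds the treewidth. For the lower bound, the 5 vertices {d, f, g, h, j} are pairwise adjacent, and any tree decomposition puts a clique entirely inside one bag — forcing width ≥ 4. The upper and lower bounds meet at 4, so that is the treewidth.

Treewidth 4.
One such decomposition:
Bags: B1 = {b, c, e, g, i}  B2 = {b, e, g, i, j}  B3 = {b, e, g, h, j}  B4 = {a, b, e, g, i}  B5 = {c, e, g, i, k}  B6 = {b, f, g, h, j}  B7 = {d, f, g, h, j}
Tree: B1–B2, B2–B3, B2–B4, B1–B5, B3–B6, B6–B7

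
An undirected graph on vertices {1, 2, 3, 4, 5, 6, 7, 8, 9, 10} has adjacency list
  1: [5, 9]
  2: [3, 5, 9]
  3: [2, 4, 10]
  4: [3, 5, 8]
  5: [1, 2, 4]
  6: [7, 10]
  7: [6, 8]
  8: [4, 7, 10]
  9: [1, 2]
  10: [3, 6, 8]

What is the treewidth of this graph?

2

A width-2 tree decomposition is:
Bags: B1 = {6, 7, 10}  B2 = {7, 8, 10}  B3 = {3, 8, 10}  B4 = {3, 4, 8}  B5 = {2, 3, 4}  B6 = {2, 4, 5}  B7 = {2, 5, 9}  B8 = {1, 5, 9}
Tree: B1–B2, B2–B3, B3–B4, B4–B5, B5–B6, B6–B7, B7–B8
The largest bag has 3 vertices, giving width 2; this decomposition certifies tw(G) ≤ 2. For the lower bound, G contains the cycle 6–7–8–10–6, so G is not a forest; only forests have treewidth ≤ 1, hence tw(G) ≥ 2. The upper and lower bounds meet at 2, so that is the treewidth.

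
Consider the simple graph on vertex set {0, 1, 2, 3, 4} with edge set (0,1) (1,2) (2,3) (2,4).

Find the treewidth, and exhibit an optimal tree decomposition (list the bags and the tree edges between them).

Every bag has size at most 2, so the width is 2 − 1 = 1 and tw(G) ≤ 1. Any graph with an edge has treewidth ≥ 1, and G has the edge 2–1. Therefore the treewidth is 1.

Treewidth 1.
One such decomposition:
Bags: B1 = {1, 2}  B2 = {2, 4}  B3 = {2, 3}  B4 = {0, 1}
Tree: B1–B2, B2–B3, B1–B4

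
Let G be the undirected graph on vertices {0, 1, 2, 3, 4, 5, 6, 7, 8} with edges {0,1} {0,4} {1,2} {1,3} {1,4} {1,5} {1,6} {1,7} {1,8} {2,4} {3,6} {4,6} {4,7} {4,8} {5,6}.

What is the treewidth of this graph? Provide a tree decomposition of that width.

The largest bag has 3 vertices, giving width 2; this decomposition certifies tw(G) ≤ 2. On the other hand G contains the 3-clique {1, 3, 6}. A clique must lie in a single bag of any decomposition, so no decomposition can have width below 2. The upper and lower bounds meet at 2, so that is the treewidth.

Treewidth 2.
One optimal decomposition is:
Bags: B1 = {1, 2, 4}  B2 = {1, 4, 6}  B3 = {1, 3, 6}  B4 = {1, 4, 8}  B5 = {1, 5, 6}  B6 = {0, 1, 4}  B7 = {1, 4, 7}
Tree: B1–B2, B2–B3, B2–B4, B3–B5, B4–B6, B1–B7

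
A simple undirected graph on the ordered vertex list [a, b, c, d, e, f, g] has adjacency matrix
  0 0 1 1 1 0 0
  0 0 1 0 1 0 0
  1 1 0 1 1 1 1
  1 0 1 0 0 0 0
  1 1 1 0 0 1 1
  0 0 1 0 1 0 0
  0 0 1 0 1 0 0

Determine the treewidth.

A width-2 tree decomposition is:
Bags: B1 = {b, c, e}  B2 = {a, c, e}  B3 = {c, e, g}  B4 = {c, e, f}  B5 = {a, c, d}
Tree: B1–B2, B1–B3, B2–B4, B2–B5
Every bag has size at most 3, so the width is 3 − 1 = 2 and tw(G) ≤ 2. On the other hand G contains the 3-clique {a, c, d}. A clique must lie in a single bag of any decomposition, so no decomposition can have width below 2. Combining the bounds, tw(G) = 2.

2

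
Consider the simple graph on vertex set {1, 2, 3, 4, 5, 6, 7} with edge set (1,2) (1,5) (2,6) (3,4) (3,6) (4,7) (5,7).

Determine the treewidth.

A width-2 tree decomposition is:
Bags: B1 = {1, 2, 5}  B2 = {2, 5, 6}  B3 = {3, 5, 6}  B4 = {3, 4, 5}  B5 = {4, 5, 7}
Tree: B1–B2, B2–B3, B3–B4, B4–B5
Each bag holds 3 vertices, so the decomposition has width 2, which upper-bounds the treewidth. The edges 5–1–2–6–3–4–7–5 form a cycle, so G is not a tree and its treewidth is at least 2. Therefore the treewidth is 2.

2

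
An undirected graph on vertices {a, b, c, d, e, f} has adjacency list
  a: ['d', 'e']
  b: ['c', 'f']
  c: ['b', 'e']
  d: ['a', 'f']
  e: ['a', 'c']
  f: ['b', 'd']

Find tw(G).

2

A width-2 tree decomposition is:
Bags: B1 = {a, d, f}  B2 = {a, b, f}  B3 = {a, b, c}  B4 = {a, c, e}
Tree: B1–B2, B2–B3, B3–B4
The largest bag has 3 vertices, giving width 2; this decomposition certifies tw(G) ≤ 2. The edges a–d–f–b–c–e–a form a cycle, so G is not a tree and its treewidth is at least 2. The upper and lower bounds meet at 2, so that is the treewidth.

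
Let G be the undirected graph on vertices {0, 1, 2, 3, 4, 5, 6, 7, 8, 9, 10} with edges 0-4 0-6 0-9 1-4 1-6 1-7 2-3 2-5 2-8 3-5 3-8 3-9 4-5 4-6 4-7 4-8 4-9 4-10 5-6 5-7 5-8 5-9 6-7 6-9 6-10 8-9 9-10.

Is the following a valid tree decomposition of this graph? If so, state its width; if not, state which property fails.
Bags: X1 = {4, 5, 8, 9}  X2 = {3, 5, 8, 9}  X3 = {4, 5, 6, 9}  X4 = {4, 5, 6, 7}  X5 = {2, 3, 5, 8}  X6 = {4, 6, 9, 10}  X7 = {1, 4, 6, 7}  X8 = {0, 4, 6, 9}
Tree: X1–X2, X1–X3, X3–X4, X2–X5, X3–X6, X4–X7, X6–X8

Yes; width 3.

Vertex coverage: the bags together contain {0, 1, 2, 3, 4, 5, 6, 7, 8, 9, 10}, the full vertex set. Edge coverage: each edge of G has both endpoints in at least one bag. Running intersection: for every vertex, the bags containing it form a connected subtree. All three properties hold, so this is a valid tree decomposition of width max|bag| − 1 = 3, and hence tw(G) ≤ 3.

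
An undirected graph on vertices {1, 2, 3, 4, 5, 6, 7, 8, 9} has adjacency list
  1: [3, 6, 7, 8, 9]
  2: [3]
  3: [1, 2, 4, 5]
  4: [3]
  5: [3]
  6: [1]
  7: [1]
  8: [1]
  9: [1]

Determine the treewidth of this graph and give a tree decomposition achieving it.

The largest bag has 2 vertices, giving width 1; this decomposition certifies tw(G) ≤ 1. Any graph with an edge has treewidth ≥ 1, and G has the edge 4–3. Therefore the treewidth is 1.

Treewidth 1.
Bags: B1 = {3, 4}  B2 = {1, 3}  B3 = {1, 6}  B4 = {1, 7}  B5 = {1, 8}  B6 = {3, 5}  B7 = {1, 9}  B8 = {2, 3}
Tree: B1–B2, B2–B3, B3–B4, B3–B5, B2–B6, B4–B7, B2–B8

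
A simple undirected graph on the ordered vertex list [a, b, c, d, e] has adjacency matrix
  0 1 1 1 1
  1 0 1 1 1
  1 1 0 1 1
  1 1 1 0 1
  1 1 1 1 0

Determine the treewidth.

A width-4 tree decomposition is:
Bags: B1 = {a, b, c, d, e}
Tree: (single bag)
A single bag containing all 5 vertices is trivially a valid decomposition of width 4. For the lower bound, the 5 vertices {a, b, c, d, e} are pairwise adjacent, and any tree decomposition puts a clique entirely inside one bag — forcing width ≥ 4. Therefore the treewidth is 4.

4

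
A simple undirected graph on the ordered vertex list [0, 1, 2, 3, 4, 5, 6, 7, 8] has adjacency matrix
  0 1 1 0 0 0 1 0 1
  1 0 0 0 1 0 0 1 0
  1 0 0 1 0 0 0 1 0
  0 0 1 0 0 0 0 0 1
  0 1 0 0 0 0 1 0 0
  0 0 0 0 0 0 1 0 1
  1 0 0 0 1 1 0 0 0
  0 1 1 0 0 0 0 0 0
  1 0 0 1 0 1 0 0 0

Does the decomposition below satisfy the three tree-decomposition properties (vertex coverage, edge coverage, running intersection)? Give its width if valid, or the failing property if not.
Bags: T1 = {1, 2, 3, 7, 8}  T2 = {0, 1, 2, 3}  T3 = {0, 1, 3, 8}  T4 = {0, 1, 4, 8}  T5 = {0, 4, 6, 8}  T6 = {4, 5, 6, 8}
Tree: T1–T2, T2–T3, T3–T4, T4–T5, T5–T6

A tree decomposition must satisfy three properties: every vertex lies in some bag; for every edge, both endpoints lie together in some bag; and for every vertex, the bags containing it form a connected subtree. Here bags containing vertex 8 are not connected in the tree, so the decomposition is invalid.

No — bags containing vertex 8 are not connected in the tree.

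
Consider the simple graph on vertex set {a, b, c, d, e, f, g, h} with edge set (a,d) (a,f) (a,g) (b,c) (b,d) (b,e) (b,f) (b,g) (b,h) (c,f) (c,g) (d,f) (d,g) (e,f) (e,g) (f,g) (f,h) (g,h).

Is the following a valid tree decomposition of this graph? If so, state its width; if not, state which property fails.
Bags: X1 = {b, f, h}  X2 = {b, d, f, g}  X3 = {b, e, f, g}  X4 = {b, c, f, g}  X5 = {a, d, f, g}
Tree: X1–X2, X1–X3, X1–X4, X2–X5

No — edge (g,h) lies in no bag.

A tree decomposition must satisfy three properties: every vertex lies in some bag; for every edge, both endpoints lie together in some bag; and for every vertex, the bags containing it form a connected subtree. Here edge (g,h) lies in no bag, so the decomposition is invalid.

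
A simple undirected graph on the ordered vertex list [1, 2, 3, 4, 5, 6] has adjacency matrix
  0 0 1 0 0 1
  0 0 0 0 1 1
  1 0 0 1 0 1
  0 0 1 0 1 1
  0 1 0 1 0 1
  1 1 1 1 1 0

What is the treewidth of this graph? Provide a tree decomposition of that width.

Treewidth 2.
One optimal decomposition is:
Bags: B1 = {4, 5, 6}  B2 = {2, 5, 6}  B3 = {3, 4, 6}  B4 = {1, 3, 6}
Tree: B1–B2, B1–B3, B3–B4

Each bag holds 3 vertices, so the decomposition has width 2, which upper-bounds the treewidth. On the other hand G contains the 3-clique {2, 5, 6}. A clique must lie in a single bag of any decomposition, so no decomposition can have width below 2. Therefore the treewidth is 2.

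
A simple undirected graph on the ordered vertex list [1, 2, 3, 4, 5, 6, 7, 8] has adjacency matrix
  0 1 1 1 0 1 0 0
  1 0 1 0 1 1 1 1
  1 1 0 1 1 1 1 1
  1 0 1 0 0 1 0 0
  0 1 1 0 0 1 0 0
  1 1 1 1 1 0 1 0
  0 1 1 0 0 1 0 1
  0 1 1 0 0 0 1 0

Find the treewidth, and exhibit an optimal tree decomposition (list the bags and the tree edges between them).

Treewidth 3.
Bags: B1 = {2, 3, 6, 7}  B2 = {1, 2, 3, 6}  B3 = {2, 3, 5, 6}  B4 = {1, 3, 4, 6}  B5 = {2, 3, 7, 8}
Tree: B1–B2, B1–B3, B2–B4, B1–B5

The largest bag has 4 vertices, giving width 3; this decomposition certifies tw(G) ≤ 3. On the other hand G contains the 4-clique {2, 3, 7, 8}. A clique must lie in a single bag of any decomposition, so no decomposition can have width below 3. Hence tw(G) = 3 exactly.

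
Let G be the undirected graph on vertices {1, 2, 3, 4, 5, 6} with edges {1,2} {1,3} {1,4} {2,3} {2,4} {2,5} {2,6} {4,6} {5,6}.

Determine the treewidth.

2

A width-2 tree decomposition is:
Bags: B1 = {2, 4, 6}  B2 = {1, 2, 4}  B3 = {1, 2, 3}  B4 = {2, 5, 6}
Tree: B1–B2, B2–B3, B1–B4
The largest bag has 3 vertices, giving width 2; this decomposition certifies tw(G) ≤ 2. Conversely, {1, 2, 3} is a clique of size 3, and the vertices of any clique must share a bag in every tree decomposition; so some bag has ≥ 3 vertices and tw(G) ≥ 2. Therefore the treewidth is 2.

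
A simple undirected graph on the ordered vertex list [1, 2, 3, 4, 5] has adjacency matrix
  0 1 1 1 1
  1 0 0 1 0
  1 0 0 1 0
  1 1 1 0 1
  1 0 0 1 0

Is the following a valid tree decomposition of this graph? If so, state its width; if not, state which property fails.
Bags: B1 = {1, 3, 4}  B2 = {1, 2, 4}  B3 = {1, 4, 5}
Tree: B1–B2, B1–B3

Every vertex of G appears in some bag (union = {1, 2, 3, 4, 5}); every edge is covered by a bag; and for each vertex v the set of bags containing v is connected in the bag tree. The decomposition is therefore valid. The largest bag has 3 vertices, so the width is 2.

Yes; width 2.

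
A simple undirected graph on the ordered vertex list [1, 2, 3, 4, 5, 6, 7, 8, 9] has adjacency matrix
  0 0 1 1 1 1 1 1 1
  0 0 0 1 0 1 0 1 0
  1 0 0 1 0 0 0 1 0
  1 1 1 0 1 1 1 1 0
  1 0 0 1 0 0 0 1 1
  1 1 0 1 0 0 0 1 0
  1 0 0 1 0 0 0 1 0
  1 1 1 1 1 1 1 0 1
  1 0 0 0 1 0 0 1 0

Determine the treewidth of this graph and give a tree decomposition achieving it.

Treewidth 3.
Bags: B1 = {1, 4, 7, 8}  B2 = {1, 4, 6, 8}  B3 = {1, 3, 4, 8}  B4 = {1, 4, 5, 8}  B5 = {2, 4, 6, 8}  B6 = {1, 5, 8, 9}
Tree: B1–B2, B2–B3, B2–B4, B2–B5, B4–B6

Every bag has size at most 4, so the width is 4 − 1 = 3 and tw(G) ≤ 3. Conversely, {1, 5, 8, 9} is a clique of size 4, and the vertices of any clique must share a bag in every tree decomposition; so some bag has ≥ 4 vertices and tw(G) ≥ 3. Hence tw(G) = 3 exactly.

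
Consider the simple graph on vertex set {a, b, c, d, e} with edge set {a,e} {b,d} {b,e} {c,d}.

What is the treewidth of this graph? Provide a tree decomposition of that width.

Every bag has size at most 2, so the width is 2 − 1 = 1 and tw(G) ≤ 1. Since G has at least one edge (e.g. a–e), it is not an edgeless graph, so tw(G) ≥ 1. The upper and lower bounds meet at 1, so that is the treewidth.

Treewidth 1.
Bags: B1 = {a, e}  B2 = {b, e}  B3 = {b, d}  B4 = {c, d}
Tree: B1–B2, B2–B3, B3–B4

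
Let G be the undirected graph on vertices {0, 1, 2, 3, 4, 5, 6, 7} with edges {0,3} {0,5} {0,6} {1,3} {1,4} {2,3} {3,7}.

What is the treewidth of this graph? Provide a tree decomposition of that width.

The largest bag has 2 vertices, giving width 1; this decomposition certifies tw(G) ≤ 1. Any graph with an edge has treewidth ≥ 1, and G has the edge 0–3. The upper and lower bounds meet at 1, so that is the treewidth.

Treewidth 1.
One optimal decomposition is:
Bags: B1 = {0, 3}  B2 = {3, 7}  B3 = {1, 3}  B4 = {1, 4}  B5 = {0, 6}  B6 = {0, 5}  B7 = {2, 3}
Tree: B1–B2, B1–B3, B3–B4, B1–B5, B1–B6, B3–B7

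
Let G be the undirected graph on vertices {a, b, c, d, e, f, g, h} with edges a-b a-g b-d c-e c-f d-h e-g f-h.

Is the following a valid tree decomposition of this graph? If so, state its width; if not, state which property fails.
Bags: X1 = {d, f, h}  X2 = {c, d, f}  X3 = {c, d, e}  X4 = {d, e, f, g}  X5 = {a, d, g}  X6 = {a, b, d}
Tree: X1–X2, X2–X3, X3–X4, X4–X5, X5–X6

No — bags containing vertex f are not connected in the tree.

A tree decomposition must satisfy three properties: every vertex lies in some bag; for every edge, both endpoints lie together in some bag; and for every vertex, the bags containing it form a connected subtree. Here bags containing vertex f are not connected in the tree, so the decomposition is invalid.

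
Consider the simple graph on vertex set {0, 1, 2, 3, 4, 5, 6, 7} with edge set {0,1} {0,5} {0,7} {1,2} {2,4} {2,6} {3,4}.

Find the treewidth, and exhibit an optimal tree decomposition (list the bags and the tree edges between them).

Treewidth 1.
Bags: B1 = {0, 1}  B2 = {1, 2}  B3 = {0, 5}  B4 = {2, 4}  B5 = {2, 6}  B6 = {0, 7}  B7 = {3, 4}
Tree: B1–B2, B1–B3, B2–B4, B4–B5, B3–B6, B4–B7

The largest bag has 2 vertices, giving width 1; this decomposition certifies tw(G) ≤ 1. G has an edge, so its treewidth is at least 1. The upper and lower bounds meet at 1, so that is the treewidth.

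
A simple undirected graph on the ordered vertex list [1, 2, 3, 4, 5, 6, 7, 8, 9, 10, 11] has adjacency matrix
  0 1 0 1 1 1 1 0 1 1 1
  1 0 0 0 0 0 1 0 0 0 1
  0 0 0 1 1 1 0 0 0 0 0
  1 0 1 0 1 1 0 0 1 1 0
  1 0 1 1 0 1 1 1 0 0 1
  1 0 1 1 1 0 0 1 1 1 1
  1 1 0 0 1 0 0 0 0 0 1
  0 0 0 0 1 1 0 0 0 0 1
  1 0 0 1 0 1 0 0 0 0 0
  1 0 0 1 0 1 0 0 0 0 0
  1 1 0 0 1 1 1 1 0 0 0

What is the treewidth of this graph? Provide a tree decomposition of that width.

Each bag holds 4 vertices, so the decomposition has width 3, which upper-bounds the treewidth. For the lower bound, the 4 vertices {5, 6, 8, 11} are pairwise adjacent, and any tree decomposition puts a clique entirely inside one bag — forcing width ≥ 3. The upper and lower bounds meet at 3, so that is the treewidth.

Treewidth 3.
One optimal decomposition is:
Bags: B1 = {5, 6, 8, 11}  B2 = {1, 5, 6, 11}  B3 = {1, 5, 7, 11}  B4 = {1, 4, 5, 6}  B5 = {1, 2, 7, 11}  B6 = {1, 4, 6, 10}  B7 = {1, 4, 6, 9}  B8 = {3, 4, 5, 6}
Tree: B1–B2, B2–B3, B2–B4, B3–B5, B4–B6, B6–B7, B4–B8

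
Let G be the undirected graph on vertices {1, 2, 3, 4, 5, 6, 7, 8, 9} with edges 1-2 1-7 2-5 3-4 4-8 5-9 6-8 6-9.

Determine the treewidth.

A width-1 tree decomposition is:
Bags: B1 = {1, 7}  B2 = {1, 2}  B3 = {2, 5}  B4 = {5, 9}  B5 = {6, 9}  B6 = {6, 8}  B7 = {4, 8}  B8 = {3, 4}
Tree: B1–B2, B2–B3, B3–B4, B4–B5, B5–B6, B6–B7, B7–B8
Each bag holds 2 vertices, so the decomposition has width 1, which upper-bounds the treewidth. G has an edge, so its treewidth is at least 1. Hence tw(G) = 1 exactly.

1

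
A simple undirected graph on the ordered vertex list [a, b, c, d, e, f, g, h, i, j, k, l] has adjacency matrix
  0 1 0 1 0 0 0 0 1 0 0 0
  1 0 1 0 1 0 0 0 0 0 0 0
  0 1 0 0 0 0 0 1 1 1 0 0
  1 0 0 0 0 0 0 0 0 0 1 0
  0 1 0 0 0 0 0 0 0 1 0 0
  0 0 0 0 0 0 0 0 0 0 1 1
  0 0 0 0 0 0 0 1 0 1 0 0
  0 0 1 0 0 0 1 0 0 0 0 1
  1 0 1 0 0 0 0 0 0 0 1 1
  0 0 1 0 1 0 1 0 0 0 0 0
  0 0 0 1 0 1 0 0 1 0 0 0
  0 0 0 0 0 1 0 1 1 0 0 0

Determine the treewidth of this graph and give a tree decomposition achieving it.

Treewidth 3.
One optimal decomposition is:
Bags: B1 = {a, d, f, k}  B2 = {a, f, i, k}  B3 = {a, f, i, l}  B4 = {a, b, i, l}  B5 = {b, c, i, l}  B6 = {b, c, h, l}  B7 = {b, c, e, h}  B8 = {c, e, h, j}  B9 = {e, g, h, j}
Tree: B1–B2, B2–B3, B3–B4, B4–B5, B5–B6, B6–B7, B7–B8, B8–B9

The largest bag has 4 vertices, giving width 3; this decomposition certifies tw(G) ≤ 3. For the lower bound: the 4 vertex sets {d,f,k}, {a}, {i}, {b,c,h,l} are disjoint, each induces a connected subgraph, and every pair is joined by at least one edge of G. Contracting each set to a single vertex therefore yields K_{4} as a minor, and since treewidth is minor-monotone, tw(G) ≥ tw(K_{4}) = 3. Therefore the treewidth is 3.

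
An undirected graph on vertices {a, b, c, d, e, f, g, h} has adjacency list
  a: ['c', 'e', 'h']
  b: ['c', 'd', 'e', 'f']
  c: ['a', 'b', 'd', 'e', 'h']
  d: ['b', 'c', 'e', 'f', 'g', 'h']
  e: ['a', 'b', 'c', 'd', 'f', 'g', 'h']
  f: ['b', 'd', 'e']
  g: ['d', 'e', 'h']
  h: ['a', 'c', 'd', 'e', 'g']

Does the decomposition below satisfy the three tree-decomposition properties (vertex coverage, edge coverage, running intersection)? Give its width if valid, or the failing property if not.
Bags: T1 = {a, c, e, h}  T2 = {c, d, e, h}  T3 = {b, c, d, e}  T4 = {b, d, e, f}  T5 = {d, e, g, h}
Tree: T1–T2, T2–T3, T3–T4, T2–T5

Checking the three conditions: (i) the bags cover all of {a, b, c, d, e, f, g, h}; (ii) for each edge, some bag contains both endpoints; (iii) the bags containing any fixed vertex form a subtree. All hold, so the decomposition is valid with width 4 − 1 = 3.

Yes; width 3.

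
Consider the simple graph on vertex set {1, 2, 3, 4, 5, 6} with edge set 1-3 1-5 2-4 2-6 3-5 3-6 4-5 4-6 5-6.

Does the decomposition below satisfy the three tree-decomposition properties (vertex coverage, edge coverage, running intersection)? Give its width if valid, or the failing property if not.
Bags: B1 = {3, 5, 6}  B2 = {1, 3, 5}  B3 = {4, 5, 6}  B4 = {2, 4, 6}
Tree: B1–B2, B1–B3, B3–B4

Every vertex of G appears in some bag (union = {1, 2, 3, 4, 5, 6}); every edge is covered by a bag; and for each vertex v the set of bags containing v is connected in the bag tree. The decomposition is therefore valid. The largest bag has 3 vertices, so the width is 2.

Yes; width 2.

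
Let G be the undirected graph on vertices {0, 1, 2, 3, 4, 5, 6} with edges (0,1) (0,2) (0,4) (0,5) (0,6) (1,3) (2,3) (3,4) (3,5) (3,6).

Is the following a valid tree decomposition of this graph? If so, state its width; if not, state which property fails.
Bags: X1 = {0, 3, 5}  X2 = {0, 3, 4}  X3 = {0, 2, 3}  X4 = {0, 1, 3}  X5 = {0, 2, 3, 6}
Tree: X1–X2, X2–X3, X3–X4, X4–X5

A tree decomposition must satisfy three properties: every vertex lies in some bag; for every edge, both endpoints lie together in some bag; and for every vertex, the bags containing it form a connected subtree. Here bags containing vertex 2 are not connected in the tree, so the decomposition is invalid.

No — bags containing vertex 2 are not connected in the tree.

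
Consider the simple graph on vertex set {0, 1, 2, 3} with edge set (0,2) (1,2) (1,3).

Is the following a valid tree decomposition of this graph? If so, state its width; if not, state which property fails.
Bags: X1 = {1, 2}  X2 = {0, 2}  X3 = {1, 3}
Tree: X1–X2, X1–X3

Every vertex of G appears in some bag (union = {0, 1, 2, 3}); every edge is covered by a bag; and for each vertex v the set of bags containing v is connected in the bag tree. The decomposition is therefore valid. The largest bag has 2 vertices, so the width is 1.

Yes; width 1.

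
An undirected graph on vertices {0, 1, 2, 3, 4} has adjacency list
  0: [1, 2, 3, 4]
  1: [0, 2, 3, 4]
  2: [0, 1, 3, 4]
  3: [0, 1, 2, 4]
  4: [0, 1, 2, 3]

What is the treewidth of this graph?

A width-4 tree decomposition is:
Bags: B1 = {0, 1, 2, 3, 4}
Tree: (single bag)
With just one bag of size 5, the width is 5 − 1 = 4, so tw(G) ≤ 4. For the lower bound, the 5 vertices {0, 1, 2, 3, 4} are pairwise adjacent, and any tree decomposition puts a clique entirely inside one bag — forcing width ≥ 4. Combining the bounds, tw(G) = 4.

4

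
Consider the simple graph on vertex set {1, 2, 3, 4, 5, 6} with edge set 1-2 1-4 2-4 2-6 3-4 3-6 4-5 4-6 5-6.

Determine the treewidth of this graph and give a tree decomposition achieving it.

Treewidth 2.
Bags: B1 = {3, 4, 6}  B2 = {2, 4, 6}  B3 = {4, 5, 6}  B4 = {1, 2, 4}
Tree: B1–B2, B2–B3, B2–B4

The largest bag has 3 vertices, giving width 2; this decomposition certifies tw(G) ≤ 2. Conversely, {1, 2, 4} is a clique of size 3, and the vertices of any clique must share a bag in every tree decomposition; so some bag has ≥ 3 vertices and tw(G) ≥ 2. The upper and lower bounds meet at 2, so that is the treewidth.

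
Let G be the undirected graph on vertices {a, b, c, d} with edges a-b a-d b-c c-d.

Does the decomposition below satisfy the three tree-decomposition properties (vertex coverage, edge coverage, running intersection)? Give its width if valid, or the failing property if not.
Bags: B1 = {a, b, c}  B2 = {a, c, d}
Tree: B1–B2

Yes; width 2.

Every vertex of G appears in some bag (union = {a, b, c, d}); every edge is covered by a bag; and for each vertex v the set of bags containing v is connected in the bag tree. The decomposition is therefore valid. The largest bag has 3 vertices, so the width is 2.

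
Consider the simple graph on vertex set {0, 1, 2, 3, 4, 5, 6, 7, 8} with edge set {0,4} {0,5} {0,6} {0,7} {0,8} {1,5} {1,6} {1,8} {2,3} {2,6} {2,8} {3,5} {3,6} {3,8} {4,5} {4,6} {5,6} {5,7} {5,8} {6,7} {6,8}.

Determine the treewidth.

3

A width-3 tree decomposition is:
Bags: B1 = {0, 5, 6, 8}  B2 = {3, 5, 6, 8}  B3 = {2, 3, 6, 8}  B4 = {0, 4, 5, 6}  B5 = {0, 5, 6, 7}  B6 = {1, 5, 6, 8}
Tree: B1–B2, B2–B3, B1–B4, B4–B5, B2–B6
Every bag has size at most 4, so the width is 4 − 1 = 3 and tw(G) ≤ 3. On the other hand G contains the 4-clique {2, 3, 6, 8}. A clique must lie in a single bag of any decomposition, so no decomposition can have width below 3. Combining the bounds, tw(G) = 3.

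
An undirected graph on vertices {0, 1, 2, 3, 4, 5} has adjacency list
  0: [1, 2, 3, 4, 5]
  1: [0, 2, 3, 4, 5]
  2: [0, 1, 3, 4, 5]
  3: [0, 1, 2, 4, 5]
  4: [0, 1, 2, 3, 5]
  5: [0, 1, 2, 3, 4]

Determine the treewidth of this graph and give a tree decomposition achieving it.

Treewidth 5.
One such decomposition:
Bags: B1 = {0, 1, 2, 3, 4, 5}
Tree: (single bag)

With just one bag of size 6, the width is 6 − 1 = 5, so tw(G) ≤ 5. For the lower bound, the 6 vertices {0, 1, 2, 3, 4, 5} are pairwise adjacent, and any tree decomposition puts a clique entirely inside one bag — forcing width ≥ 5. Hence tw(G) = 5 exactly.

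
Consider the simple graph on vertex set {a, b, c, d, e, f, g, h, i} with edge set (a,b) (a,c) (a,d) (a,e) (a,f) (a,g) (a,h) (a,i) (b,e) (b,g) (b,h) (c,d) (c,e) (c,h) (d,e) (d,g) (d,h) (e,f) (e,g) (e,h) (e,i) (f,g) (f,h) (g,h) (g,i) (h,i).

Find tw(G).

A width-4 tree decomposition is:
Bags: B1 = {a, e, f, g, h}  B2 = {a, b, e, g, h}  B3 = {a, e, g, h, i}  B4 = {a, d, e, g, h}  B5 = {a, c, d, e, h}
Tree: B1–B2, B2–B3, B3–B4, B4–B5
Every bag has size at most 5, so the width is 5 − 1 = 4 and tw(G) ≤ 4. For the lower bound, the 5 vertices {a, d, e, g, h} are pairwise adjacent, and any tree decomposition puts a clique entirely inside one bag — forcing width ≥ 4. Combining the bounds, tw(G) = 4.

4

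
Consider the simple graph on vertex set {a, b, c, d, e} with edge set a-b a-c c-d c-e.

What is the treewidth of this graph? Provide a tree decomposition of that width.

Each bag holds 2 vertices, so the decomposition has width 1, which upper-bounds the treewidth. Any graph with an edge has treewidth ≥ 1, and G has the edge c–a. Hence tw(G) = 1 exactly.

Treewidth 1.
One such decomposition:
Bags: B1 = {a, c}  B2 = {c, d}  B3 = {c, e}  B4 = {a, b}
Tree: B1–B2, B1–B3, B1–B4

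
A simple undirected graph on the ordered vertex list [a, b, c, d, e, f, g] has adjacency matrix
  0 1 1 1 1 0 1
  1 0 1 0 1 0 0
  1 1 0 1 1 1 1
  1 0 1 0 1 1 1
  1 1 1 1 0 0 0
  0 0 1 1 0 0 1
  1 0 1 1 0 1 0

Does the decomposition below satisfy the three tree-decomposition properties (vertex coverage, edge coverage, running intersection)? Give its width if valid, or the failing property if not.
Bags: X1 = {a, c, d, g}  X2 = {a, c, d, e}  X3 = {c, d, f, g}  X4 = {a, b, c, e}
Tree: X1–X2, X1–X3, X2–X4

Yes; width 3.

Vertex coverage: the bags together contain {a, b, c, d, e, f, g}, the full vertex set. Edge coverage: each edge of G has both endpoints in at least one bag. Running intersection: for every vertex, the bags containing it form a connected subtree. All three properties hold, so this is a valid tree decomposition of width max|bag| − 1 = 3, and hence tw(G) ≤ 3.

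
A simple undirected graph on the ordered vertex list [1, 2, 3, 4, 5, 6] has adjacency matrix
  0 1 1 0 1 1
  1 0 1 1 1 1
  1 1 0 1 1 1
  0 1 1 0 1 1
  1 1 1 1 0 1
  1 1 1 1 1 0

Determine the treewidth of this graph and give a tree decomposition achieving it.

Every bag has size at most 5, so the width is 5 − 1 = 4 and tw(G) ≤ 4. Conversely, {1, 2, 3, 5, 6} is a clique of size 5, and the vertices of any clique must share a bag in every tree decomposition; so some bag has ≥ 5 vertices and tw(G) ≥ 4. Hence tw(G) = 4 exactly.

Treewidth 4.
Bags: B1 = {1, 2, 3, 5, 6}  B2 = {2, 3, 4, 5, 6}
Tree: B1–B2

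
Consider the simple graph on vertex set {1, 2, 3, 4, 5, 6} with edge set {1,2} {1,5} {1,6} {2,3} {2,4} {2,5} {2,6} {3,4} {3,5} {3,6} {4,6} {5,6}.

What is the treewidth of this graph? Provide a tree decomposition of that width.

The largest bag has 4 vertices, giving width 3; this decomposition certifies tw(G) ≤ 3. Conversely, {1, 2, 5, 6} is a clique of size 4, and the vertices of any clique must share a bag in every tree decomposition; so some bag has ≥ 4 vertices and tw(G) ≥ 3. Hence tw(G) = 3 exactly.

Treewidth 3.
Bags: B1 = {1, 2, 5, 6}  B2 = {2, 3, 5, 6}  B3 = {2, 3, 4, 6}
Tree: B1–B2, B2–B3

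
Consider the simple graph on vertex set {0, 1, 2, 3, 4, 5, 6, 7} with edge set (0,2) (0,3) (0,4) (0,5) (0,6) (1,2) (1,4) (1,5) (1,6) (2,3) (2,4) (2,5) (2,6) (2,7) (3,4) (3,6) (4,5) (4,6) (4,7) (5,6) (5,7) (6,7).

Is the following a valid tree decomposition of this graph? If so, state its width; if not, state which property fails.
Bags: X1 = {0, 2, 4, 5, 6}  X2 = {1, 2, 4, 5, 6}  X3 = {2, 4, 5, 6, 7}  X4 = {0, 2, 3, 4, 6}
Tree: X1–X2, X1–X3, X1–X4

Yes; width 4.

Vertex coverage: the bags together contain {0, 1, 2, 3, 4, 5, 6, 7}, the full vertex set. Edge coverage: each edge of G has both endpoints in at least one bag. Running intersection: for every vertex, the bags containing it form a connected subtree. All three properties hold, so this is a valid tree decomposition of width max|bag| − 1 = 4, and hence tw(G) ≤ 4.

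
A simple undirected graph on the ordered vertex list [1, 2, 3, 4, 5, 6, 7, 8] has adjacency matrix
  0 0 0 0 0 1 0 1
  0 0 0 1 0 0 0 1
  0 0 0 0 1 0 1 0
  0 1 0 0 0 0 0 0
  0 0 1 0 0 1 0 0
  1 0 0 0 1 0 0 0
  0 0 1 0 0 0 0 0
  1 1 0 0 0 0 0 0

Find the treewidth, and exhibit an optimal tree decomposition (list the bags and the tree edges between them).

Every bag has size at most 2, so the width is 2 − 1 = 1 and tw(G) ≤ 1. Since G has at least one edge (e.g. 4–2), it is not an edgeless graph, so tw(G) ≥ 1. Combining the bounds, tw(G) = 1.

Treewidth 1.
One such decomposition:
Bags: B1 = {2, 4}  B2 = {2, 8}  B3 = {1, 8}  B4 = {1, 6}  B5 = {5, 6}  B6 = {3, 5}  B7 = {3, 7}
Tree: B1–B2, B2–B3, B3–B4, B4–B5, B5–B6, B6–B7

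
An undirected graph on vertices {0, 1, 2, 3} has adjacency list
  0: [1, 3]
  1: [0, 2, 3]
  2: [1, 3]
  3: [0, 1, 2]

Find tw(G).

2

A width-2 tree decomposition is:
Bags: B1 = {0, 1, 3}  B2 = {1, 2, 3}
Tree: B1–B2
The largest bag has 3 vertices, giving width 2; this decomposition certifies tw(G) ≤ 2. For the lower bound, the 3 vertices {0, 1, 3} are pairwise adjacent, and any tree decomposition puts a clique entirely inside one bag — forcing width ≥ 2. Therefore the treewidth is 2.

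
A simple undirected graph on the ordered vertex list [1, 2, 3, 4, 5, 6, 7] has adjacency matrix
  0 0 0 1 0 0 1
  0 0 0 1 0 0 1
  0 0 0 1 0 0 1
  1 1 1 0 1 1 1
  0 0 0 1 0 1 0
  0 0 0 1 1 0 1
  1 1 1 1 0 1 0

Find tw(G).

A width-2 tree decomposition is:
Bags: B1 = {2, 4, 7}  B2 = {3, 4, 7}  B3 = {4, 6, 7}  B4 = {4, 5, 6}  B5 = {1, 4, 7}
Tree: B1–B2, B2–B3, B3–B4, B2–B5
Each bag holds 3 vertices, so the decomposition has width 2, which upper-bounds the treewidth. On the other hand G contains the 3-clique {4, 5, 6}. A clique must lie in a single bag of any decomposition, so no decomposition can have width below 2. Hence tw(G) = 2 exactly.

2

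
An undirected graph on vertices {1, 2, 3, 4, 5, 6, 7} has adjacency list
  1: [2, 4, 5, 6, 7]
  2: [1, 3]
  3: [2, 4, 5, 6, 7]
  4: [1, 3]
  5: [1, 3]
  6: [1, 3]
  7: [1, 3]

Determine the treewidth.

A width-2 tree decomposition is:
Bags: B1 = {1, 2, 3}  B2 = {1, 3, 5}  B3 = {1, 3, 6}  B4 = {1, 3, 4}  B5 = {1, 3, 7}
Tree: B1–B2, B2–B3, B3–B4, B4–B5
The largest bag has 3 vertices, giving width 2; this decomposition certifies tw(G) ≤ 2. The edges 3–2–1–5–3 form a cycle, so G is not a tree and its treewidth is at least 2. Hence tw(G) = 2 exactly.

2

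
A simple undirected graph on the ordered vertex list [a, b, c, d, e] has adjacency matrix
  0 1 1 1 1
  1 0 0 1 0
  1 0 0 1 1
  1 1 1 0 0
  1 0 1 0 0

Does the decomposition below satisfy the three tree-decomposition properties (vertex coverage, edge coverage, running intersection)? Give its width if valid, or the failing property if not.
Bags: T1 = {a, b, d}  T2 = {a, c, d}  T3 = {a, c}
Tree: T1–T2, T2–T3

A tree decomposition must satisfy three properties: every vertex lies in some bag; for every edge, both endpoints lie together in some bag; and for every vertex, the bags containing it form a connected subtree. Here vertex e appears in no bag, so the decomposition is invalid.

No — vertex e appears in no bag.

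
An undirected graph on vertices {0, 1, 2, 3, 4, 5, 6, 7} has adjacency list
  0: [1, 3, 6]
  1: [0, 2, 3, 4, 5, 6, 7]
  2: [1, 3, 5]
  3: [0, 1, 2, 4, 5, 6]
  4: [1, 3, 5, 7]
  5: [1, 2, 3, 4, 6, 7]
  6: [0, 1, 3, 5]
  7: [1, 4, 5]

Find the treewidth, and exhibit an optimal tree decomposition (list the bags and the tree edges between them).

Every bag has size at most 4, so the width is 4 − 1 = 3 and tw(G) ≤ 3. For the lower bound, the 4 vertices {0, 1, 3, 6} are pairwise adjacent, and any tree decomposition puts a clique entirely inside one bag — forcing width ≥ 3. Hence tw(G) = 3 exactly.

Treewidth 3.
One such decomposition:
Bags: B1 = {1, 2, 3, 5}  B2 = {1, 3, 5, 6}  B3 = {0, 1, 3, 6}  B4 = {1, 3, 4, 5}  B5 = {1, 4, 5, 7}
Tree: B1–B2, B2–B3, B2–B4, B4–B5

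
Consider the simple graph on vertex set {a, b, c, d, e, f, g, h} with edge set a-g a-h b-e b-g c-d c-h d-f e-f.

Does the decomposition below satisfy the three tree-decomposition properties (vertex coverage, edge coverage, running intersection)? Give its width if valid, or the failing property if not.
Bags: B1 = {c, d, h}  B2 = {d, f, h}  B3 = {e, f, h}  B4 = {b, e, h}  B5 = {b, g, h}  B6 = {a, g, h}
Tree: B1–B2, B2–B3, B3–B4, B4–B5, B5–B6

Checking the three conditions: (i) the bags cover all of {a, b, c, d, e, f, g, h}; (ii) for each edge, some bag contains both endpoints; (iii) the bags containing any fixed vertex form a subtree. All hold, so the decomposition is valid with width 3 − 1 = 2.

Yes; width 2.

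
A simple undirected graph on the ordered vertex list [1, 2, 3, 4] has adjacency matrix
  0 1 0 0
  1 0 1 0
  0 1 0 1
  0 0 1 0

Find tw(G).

A width-1 tree decomposition is:
Bags: B1 = {2, 3}  B2 = {1, 2}  B3 = {3, 4}
Tree: B1–B2, B1–B3
Every bag has size at most 2, so the width is 2 − 1 = 1 and tw(G) ≤ 1. Since G has at least one edge (e.g. 3–2), it is not an edgeless graph, so tw(G) ≥ 1. The upper and lower bounds meet at 1, so that is the treewidth.

1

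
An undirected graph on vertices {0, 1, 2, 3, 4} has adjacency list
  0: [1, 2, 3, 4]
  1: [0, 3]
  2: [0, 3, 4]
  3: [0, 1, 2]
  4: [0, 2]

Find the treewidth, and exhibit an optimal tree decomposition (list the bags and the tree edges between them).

Treewidth 2.
One optimal decomposition is:
Bags: B1 = {0, 2, 4}  B2 = {0, 2, 3}  B3 = {0, 1, 3}
Tree: B1–B2, B2–B3

The largest bag has 3 vertices, giving width 2; this decomposition certifies tw(G) ≤ 2. On the other hand G contains the 3-clique {0, 1, 3}. A clique must lie in a single bag of any decomposition, so no decomposition can have width below 2. Therefore the treewidth is 2.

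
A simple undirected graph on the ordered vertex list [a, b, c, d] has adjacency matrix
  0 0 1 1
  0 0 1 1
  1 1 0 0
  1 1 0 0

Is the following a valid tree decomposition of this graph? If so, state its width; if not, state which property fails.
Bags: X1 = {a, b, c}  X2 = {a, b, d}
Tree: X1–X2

Checking the three conditions: (i) the bags cover all of {a, b, c, d}; (ii) for each edge, some bag contains both endpoints; (iii) the bags containing any fixed vertex form a subtree. All hold, so the decomposition is valid with width 3 − 1 = 2.

Yes; width 2.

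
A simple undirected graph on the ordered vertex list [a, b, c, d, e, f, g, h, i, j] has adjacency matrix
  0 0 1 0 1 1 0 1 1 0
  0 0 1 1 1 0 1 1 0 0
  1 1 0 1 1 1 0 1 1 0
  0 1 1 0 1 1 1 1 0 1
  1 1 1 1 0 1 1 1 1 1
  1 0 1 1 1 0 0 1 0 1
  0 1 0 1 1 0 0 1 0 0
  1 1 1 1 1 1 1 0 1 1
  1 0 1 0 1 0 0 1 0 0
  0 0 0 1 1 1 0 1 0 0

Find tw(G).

A width-4 tree decomposition is:
Bags: B1 = {c, d, e, f, h}  B2 = {d, e, f, h, j}  B3 = {a, c, e, f, h}  B4 = {b, c, d, e, h}  B5 = {a, c, e, h, i}  B6 = {b, d, e, g, h}
Tree: B1–B2, B1–B3, B1–B4, B3–B5, B4–B6
Every bag has size at most 5, so the width is 5 − 1 = 4 and tw(G) ≤ 4. Conversely, {b, d, e, g, h} is a clique of size 5, and the vertices of any clique must share a bag in every tree decomposition; so some bag has ≥ 5 vertices and tw(G) ≥ 4. The upper and lower bounds meet at 4, so that is the treewidth.

4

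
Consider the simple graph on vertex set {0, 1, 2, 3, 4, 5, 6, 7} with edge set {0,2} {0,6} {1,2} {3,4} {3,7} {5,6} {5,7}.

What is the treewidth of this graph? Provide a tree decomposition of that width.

The largest bag has 2 vertices, giving width 1; this decomposition certifies tw(G) ≤ 1. Since G has at least one edge (e.g. 4–3), it is not an edgeless graph, so tw(G) ≥ 1. Combining the bounds, tw(G) = 1.

Treewidth 1.
One such decomposition:
Bags: B1 = {3, 4}  B2 = {3, 7}  B3 = {5, 7}  B4 = {5, 6}  B5 = {0, 6}  B6 = {0, 2}  B7 = {1, 2}
Tree: B1–B2, B2–B3, B3–B4, B4–B5, B5–B6, B6–B7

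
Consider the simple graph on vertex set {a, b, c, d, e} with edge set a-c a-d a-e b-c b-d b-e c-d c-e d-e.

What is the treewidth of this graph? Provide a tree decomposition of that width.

Treewidth 3.
One optimal decomposition is:
Bags: B1 = {b, c, d, e}  B2 = {a, c, d, e}
Tree: B1–B2

Each bag holds 4 vertices, so the decomposition has width 3, which upper-bounds the treewidth. Conversely, {a, c, d, e} is a clique of size 4, and the vertices of any clique must share a bag in every tree decomposition; so some bag has ≥ 4 vertices and tw(G) ≥ 3. Hence tw(G) = 3 exactly.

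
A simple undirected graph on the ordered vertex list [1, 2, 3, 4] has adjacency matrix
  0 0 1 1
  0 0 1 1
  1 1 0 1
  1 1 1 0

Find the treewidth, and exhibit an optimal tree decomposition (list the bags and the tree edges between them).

Each bag holds 3 vertices, so the decomposition has width 2, which upper-bounds the treewidth. On the other hand G contains the 3-clique {1, 3, 4}. A clique must lie in a single bag of any decomposition, so no decomposition can have width below 2. Hence tw(G) = 2 exactly.

Treewidth 2.
Bags: B1 = {2, 3, 4}  B2 = {1, 3, 4}
Tree: B1–B2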